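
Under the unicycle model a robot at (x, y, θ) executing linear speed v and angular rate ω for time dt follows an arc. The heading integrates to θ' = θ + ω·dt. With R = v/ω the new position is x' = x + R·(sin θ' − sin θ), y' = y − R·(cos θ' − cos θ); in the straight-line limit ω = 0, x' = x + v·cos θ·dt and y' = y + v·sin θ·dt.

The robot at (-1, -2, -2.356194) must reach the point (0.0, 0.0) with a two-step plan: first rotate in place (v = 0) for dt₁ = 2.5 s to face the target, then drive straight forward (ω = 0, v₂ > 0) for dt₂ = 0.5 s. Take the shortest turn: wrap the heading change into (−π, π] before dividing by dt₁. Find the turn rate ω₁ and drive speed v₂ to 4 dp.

ω₁ = -1.1279, v₂ = 4.4721

heading to target = atan2(0−-2, 0−-1) = 1.1071
Δθ = wrap(1.1071 − -2.3562) = -2.8198; ω₁ = Δθ/dt₁ = -1.1279
distance = √((0−-1)² + (0−-2)²) = 2.2361; v₂ = distance/dt₂ = 4.4721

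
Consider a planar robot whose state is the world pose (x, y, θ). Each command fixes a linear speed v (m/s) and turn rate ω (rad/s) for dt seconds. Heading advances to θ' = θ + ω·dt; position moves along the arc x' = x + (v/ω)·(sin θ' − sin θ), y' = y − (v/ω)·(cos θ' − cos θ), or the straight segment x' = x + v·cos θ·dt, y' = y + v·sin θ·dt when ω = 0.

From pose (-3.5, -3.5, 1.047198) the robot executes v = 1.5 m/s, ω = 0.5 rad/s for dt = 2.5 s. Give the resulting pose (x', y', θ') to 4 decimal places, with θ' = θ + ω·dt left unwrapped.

θ' = 1.0472 + 0.5·2.5 = 2.2972
R = v/ω = 1.5/0.5 = 3.0000
x' = -3.5 + 3.0000·(sin 2.2972 − sin 1.0472) = -3.8554
y' = -3.5 − 3.0000·(cos 2.2972 − cos 1.0472) = -0.0074

(-3.8554, -0.0074, 2.2972)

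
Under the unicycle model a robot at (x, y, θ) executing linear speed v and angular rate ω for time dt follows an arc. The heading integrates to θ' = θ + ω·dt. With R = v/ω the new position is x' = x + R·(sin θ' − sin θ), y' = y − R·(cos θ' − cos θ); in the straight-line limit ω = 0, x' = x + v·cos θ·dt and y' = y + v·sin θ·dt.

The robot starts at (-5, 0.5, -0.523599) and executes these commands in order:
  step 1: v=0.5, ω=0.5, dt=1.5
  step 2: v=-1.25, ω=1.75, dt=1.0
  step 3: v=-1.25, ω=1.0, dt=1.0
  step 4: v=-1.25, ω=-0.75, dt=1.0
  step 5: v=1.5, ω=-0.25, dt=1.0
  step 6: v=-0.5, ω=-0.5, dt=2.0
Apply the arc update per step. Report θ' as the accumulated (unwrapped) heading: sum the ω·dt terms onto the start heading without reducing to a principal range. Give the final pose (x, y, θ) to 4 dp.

(-3.6289, -1.6182, 0.9764)

step 1: θ'=0.2264 (R=1.0000) → pose (-4.2755, 0.3915, 0.2264)
step 2: θ'=1.9764 (R=-0.7143) → pose (-4.7715, -0.5864, 1.9764)
step 3: θ'=2.9764 (R=-1.2500) → pose (-3.8285, -1.3261, 2.9764)
step 4: θ'=2.2264 (R=1.6667) → pose (-2.7814, -1.9540, 2.2264)
step 5: θ'=1.9764 (R=-6.0000) → pose (-3.5385, -0.6636, 1.9764)
step 6: θ'=0.9764 (R=1.0000) → pose (-3.6289, -1.6182, 0.9764)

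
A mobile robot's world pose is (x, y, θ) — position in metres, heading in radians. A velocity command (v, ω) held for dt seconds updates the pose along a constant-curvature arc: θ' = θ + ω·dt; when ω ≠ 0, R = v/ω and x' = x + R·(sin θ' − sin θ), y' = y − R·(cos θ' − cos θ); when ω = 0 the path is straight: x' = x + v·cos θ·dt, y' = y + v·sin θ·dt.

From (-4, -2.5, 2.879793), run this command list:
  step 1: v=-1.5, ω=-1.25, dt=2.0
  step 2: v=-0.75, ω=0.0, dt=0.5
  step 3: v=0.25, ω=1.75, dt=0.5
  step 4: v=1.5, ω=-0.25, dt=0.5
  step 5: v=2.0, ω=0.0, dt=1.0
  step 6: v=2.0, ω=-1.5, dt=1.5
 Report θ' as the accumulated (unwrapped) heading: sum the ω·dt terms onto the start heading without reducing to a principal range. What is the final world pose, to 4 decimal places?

step 1: θ'=0.3798 (R=1.2000) → pose (-3.8657, -4.7736, 0.3798)
step 2: θ'=0.3798 (straight) → pose (-4.2140, -4.9126, 0.3798)
step 3: θ'=1.2548 (R=0.1429) → pose (-4.1312, -4.8243, 1.2548)
step 4: θ'=1.1298 (R=-6.0000) → pose (-3.8542, -4.1279, 1.1298)
step 5: θ'=1.1298 (straight) → pose (-3.0005, -2.3192, 1.1298)
step 6: θ'=-1.1202 (R=-1.3333) → pose (-0.5945, -2.3077, -1.1202)

(-0.5945, -2.3077, -1.1202)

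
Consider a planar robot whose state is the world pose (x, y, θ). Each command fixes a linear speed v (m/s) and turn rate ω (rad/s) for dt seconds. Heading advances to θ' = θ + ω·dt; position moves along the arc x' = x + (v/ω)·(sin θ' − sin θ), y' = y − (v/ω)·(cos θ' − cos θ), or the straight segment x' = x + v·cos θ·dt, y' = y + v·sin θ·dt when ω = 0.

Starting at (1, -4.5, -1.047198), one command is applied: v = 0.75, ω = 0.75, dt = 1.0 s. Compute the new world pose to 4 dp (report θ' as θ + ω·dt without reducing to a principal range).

θ' = -1.0472 + 0.75·1.0 = -0.2972
R = v/ω = 0.75/0.75 = 1.0000
x' = 1 + 1.0000·(sin -0.2972 − sin -1.0472) = 1.5732
y' = -4.5 − 1.0000·(cos -0.2972 − cos -1.0472) = -4.9562

(1.5732, -4.9562, -0.2972)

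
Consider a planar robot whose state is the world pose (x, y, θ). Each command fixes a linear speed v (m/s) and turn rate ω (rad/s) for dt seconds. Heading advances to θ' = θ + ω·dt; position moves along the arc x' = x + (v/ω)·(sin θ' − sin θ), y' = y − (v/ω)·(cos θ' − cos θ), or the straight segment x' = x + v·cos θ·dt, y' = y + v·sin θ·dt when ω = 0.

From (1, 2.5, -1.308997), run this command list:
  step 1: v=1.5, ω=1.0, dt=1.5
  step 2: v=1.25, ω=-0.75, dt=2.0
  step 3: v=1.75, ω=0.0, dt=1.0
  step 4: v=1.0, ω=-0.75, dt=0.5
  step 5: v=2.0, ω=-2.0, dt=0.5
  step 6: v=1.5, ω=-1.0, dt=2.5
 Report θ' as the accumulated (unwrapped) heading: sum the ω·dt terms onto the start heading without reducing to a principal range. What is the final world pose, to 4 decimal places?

step 1: θ'=0.1910 (R=1.5000) → pose (2.7337, 1.4155, 0.1910)
step 2: θ'=-1.3090 (R=-1.6667) → pose (4.6599, 0.2105, -1.3090)
step 3: θ'=-1.3090 (straight) → pose (5.1129, -1.4799, -1.3090)
step 4: θ'=-1.6840 (R=-1.3333) → pose (5.1498, -1.9756, -1.6840)
step 5: θ'=-2.6840 (R=-1.0000) → pose (4.5980, -2.7597, -2.6840)
step 6: θ'=-5.1840 (R=-1.5000) → pose (2.5990, -0.7326, -5.1840)

(2.5990, -0.7326, -5.1840)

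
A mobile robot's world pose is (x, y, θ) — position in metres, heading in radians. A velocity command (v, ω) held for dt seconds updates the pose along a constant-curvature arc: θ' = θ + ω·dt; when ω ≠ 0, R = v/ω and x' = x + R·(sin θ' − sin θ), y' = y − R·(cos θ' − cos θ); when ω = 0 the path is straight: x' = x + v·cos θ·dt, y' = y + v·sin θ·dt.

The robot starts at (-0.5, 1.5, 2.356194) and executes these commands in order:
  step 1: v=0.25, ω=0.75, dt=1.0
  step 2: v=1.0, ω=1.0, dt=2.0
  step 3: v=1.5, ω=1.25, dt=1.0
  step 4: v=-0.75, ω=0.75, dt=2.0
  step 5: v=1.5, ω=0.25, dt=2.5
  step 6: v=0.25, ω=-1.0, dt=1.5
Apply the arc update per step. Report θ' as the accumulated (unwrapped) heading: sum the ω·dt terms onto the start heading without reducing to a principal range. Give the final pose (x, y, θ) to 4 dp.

(-2.5144, 2.3248, 6.9812)

step 1: θ'=3.1062 (R=0.3333) → pose (-0.7239, 1.5974, 3.1062)
step 2: θ'=5.1062 (R=1.0000) → pose (-1.6828, 0.2143, 5.1062)
step 3: θ'=6.3562 (R=1.2000) → pose (-0.4871, -0.5220, 6.3562)
step 4: θ'=7.8562 (R=-1.0000) → pose (-1.4141, -1.5216, 7.8562)
step 5: θ'=8.4812 (R=6.0000) → pose (-2.5561, 1.9865, 8.4812)
step 6: θ'=6.9812 (R=-0.2500) → pose (-2.5144, 2.3248, 6.9812)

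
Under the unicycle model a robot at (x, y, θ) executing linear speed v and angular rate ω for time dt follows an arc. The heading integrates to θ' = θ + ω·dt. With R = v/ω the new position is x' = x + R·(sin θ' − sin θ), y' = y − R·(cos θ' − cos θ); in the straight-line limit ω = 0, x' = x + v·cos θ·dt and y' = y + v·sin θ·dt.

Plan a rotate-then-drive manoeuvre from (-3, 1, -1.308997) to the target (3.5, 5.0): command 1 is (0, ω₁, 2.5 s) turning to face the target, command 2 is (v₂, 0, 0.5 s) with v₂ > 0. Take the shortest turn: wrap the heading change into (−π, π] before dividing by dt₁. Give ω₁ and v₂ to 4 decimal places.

ω₁ = 0.7443, v₂ = 15.2643

heading to target = atan2(5−1, 3.5−-3) = 0.5517
Δθ = wrap(0.5517 − -1.3090) = 1.8607; ω₁ = Δθ/dt₁ = 0.7443
distance = √((3.5−-3)² + (5−1)²) = 7.6322; v₂ = distance/dt₂ = 15.2643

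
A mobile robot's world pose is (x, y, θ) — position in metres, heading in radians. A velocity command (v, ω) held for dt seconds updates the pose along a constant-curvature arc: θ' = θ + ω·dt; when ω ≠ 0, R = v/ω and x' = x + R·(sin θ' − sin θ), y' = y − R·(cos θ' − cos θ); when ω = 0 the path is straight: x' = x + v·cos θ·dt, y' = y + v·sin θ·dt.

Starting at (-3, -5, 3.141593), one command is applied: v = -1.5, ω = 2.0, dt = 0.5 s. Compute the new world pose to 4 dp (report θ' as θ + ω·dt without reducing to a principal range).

θ' = 3.1416 + 2.0·0.5 = 4.1416
R = v/ω = -1.5/2.0 = -0.7500
x' = -3 + -0.7500·(sin 4.1416 − sin 3.1416) = -2.3689
y' = -5 − -0.7500·(cos 4.1416 − cos 3.1416) = -4.6552

(-2.3689, -4.6552, 4.1416)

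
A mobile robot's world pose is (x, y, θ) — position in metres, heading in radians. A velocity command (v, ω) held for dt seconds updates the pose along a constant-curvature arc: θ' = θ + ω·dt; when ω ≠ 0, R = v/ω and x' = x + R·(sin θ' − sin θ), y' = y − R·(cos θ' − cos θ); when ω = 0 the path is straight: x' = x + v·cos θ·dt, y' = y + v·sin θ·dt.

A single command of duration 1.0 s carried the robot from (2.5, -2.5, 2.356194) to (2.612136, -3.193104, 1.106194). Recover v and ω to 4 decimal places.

Δθ = 1.106194 − 2.356194 = -1.250000
ω = Δθ/dt = -1.250000/1.0 = -1.2500
R = −Δy/(cos θ' − cos θ) = 0.6000
v = R·ω = 0.6000·-1.2500 = -0.7500

v = -0.7500, ω = -1.2500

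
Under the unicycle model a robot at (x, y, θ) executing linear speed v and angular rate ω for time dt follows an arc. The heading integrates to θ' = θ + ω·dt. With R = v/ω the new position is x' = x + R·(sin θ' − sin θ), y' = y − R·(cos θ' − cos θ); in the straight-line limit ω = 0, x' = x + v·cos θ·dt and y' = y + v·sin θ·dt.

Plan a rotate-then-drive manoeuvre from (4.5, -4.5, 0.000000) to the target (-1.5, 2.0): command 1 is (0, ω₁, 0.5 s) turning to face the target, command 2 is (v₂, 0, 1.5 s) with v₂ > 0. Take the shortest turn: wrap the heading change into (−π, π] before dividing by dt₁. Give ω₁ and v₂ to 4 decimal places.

heading to target = atan2(2−-4.5, -1.5−4.5) = 2.3162
Δθ = wrap(2.3162 − 0.0000) = 2.3162; ω₁ = Δθ/dt₁ = 4.6324
distance = √((-1.5−4.5)² + (2−-4.5)²) = 8.8459; v₂ = distance/dt₂ = 5.8973

ω₁ = 4.6324, v₂ = 5.8973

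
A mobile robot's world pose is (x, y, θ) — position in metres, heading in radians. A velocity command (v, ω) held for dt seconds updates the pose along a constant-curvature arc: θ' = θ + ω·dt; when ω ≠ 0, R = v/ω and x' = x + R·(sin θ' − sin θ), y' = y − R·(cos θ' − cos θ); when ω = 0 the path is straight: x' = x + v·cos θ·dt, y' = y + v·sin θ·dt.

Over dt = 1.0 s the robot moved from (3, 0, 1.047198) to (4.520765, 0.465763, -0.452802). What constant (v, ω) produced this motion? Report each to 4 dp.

Δθ = -0.452802 − 1.047198 = -1.500000
ω = Δθ/dt = -1.500000/1.0 = -1.5000
R = Δx/(sin θ' − sin θ) = -1.1667
v = R·ω = -1.1667·-1.5000 = 1.7500

v = 1.7500, ω = -1.5000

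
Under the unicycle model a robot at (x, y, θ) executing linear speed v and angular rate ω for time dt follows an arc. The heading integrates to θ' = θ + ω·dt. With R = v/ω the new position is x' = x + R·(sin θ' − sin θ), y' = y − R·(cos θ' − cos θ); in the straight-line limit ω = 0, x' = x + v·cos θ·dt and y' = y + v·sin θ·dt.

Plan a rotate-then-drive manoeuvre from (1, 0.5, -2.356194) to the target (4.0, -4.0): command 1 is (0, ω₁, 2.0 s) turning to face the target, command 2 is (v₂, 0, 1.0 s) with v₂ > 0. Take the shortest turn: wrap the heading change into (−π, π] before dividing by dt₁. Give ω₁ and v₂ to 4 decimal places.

heading to target = atan2(-4−0.5, 4−1) = -0.9828
Δθ = wrap(-0.9828 − -2.3562) = 1.3734; ω₁ = Δθ/dt₁ = 0.6867
distance = √((4−1)² + (-4−0.5)²) = 5.4083; v₂ = distance/dt₂ = 5.4083

ω₁ = 0.6867, v₂ = 5.4083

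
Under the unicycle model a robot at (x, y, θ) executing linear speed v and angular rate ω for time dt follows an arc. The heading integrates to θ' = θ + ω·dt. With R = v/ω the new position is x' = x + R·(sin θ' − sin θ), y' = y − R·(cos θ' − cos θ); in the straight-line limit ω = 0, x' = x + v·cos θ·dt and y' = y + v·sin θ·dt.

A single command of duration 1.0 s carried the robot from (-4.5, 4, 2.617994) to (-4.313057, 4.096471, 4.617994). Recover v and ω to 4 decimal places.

Δθ = 4.617994 − 2.617994 = 2.000000
ω = Δθ/dt = 2.000000/1.0 = 2.0000
R = Δx/(sin θ' − sin θ) = -0.1250
v = R·ω = -0.1250·2.0000 = -0.2500

v = -0.2500, ω = 2.0000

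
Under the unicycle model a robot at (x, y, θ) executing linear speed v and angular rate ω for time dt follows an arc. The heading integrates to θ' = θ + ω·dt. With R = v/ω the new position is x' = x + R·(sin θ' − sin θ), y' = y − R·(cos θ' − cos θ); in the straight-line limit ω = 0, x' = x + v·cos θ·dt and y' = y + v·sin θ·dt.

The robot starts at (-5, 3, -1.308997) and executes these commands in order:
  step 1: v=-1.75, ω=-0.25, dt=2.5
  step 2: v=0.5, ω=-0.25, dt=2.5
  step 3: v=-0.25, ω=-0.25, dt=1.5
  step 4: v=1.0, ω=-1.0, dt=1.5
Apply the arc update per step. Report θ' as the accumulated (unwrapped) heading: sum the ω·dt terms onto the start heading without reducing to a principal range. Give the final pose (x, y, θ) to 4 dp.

step 1: θ'=-1.9340 (R=7.0000) → pose (-4.7819, 7.2986, -1.9340)
step 2: θ'=-2.5590 (R=-2.0000) → pose (-5.5510, 6.3391, -2.5590)
step 3: θ'=-2.9340 (R=1.0000) → pose (-5.2069, 6.4826, -2.9340)
step 4: θ'=-4.4340 (R=-1.0000) → pose (-6.3745, 7.1863, -4.4340)

(-6.3745, 7.1863, -4.4340)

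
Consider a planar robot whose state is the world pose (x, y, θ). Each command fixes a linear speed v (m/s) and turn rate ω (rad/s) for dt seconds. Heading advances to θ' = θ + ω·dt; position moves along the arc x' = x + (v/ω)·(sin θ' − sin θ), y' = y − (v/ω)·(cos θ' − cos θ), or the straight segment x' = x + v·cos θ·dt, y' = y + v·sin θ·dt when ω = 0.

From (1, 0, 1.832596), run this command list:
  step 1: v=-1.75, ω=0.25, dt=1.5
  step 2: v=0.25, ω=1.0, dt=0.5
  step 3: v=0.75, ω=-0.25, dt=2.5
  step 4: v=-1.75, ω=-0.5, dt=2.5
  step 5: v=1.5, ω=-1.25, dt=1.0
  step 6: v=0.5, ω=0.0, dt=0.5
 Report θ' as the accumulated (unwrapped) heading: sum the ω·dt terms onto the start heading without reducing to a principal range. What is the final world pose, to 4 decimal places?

step 1: θ'=2.2076 (R=-7.0000) → pose (2.1335, -2.3506, 2.2076)
step 2: θ'=2.7076 (R=0.2500) → pose (2.0376, -2.2725, 2.7076)
step 3: θ'=2.0826 (R=-3.0000) → pose (0.6835, -1.0198, 2.0826)
step 4: θ'=0.8326 (R=3.5000) → pose (0.2208, -5.0893, 0.8326)
step 5: θ'=-0.4174 (R=-1.2000) → pose (1.5949, -4.7999, -0.4174)
step 6: θ'=-0.4174 (straight) → pose (1.8235, -4.9012, -0.4174)

(1.8235, -4.9012, -0.4174)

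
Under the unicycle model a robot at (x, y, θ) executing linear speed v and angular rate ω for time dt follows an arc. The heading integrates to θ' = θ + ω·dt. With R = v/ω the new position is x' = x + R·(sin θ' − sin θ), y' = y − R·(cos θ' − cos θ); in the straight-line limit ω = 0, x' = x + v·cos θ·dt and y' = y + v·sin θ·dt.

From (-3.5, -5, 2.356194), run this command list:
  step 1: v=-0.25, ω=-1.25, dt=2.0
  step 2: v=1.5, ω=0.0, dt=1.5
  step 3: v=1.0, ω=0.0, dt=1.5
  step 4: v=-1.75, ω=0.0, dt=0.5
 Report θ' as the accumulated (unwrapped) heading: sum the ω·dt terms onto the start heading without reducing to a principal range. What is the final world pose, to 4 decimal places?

(-0.8248, -5.7514, -0.1438)

step 1: θ'=-0.1438 (R=0.2000) → pose (-3.6701, -5.3394, -0.1438)
step 2: θ'=-0.1438 (straight) → pose (-1.4433, -5.6618, -0.1438)
step 3: θ'=-0.1438 (straight) → pose (0.0412, -5.8768, -0.1438)
step 4: θ'=-0.1438 (straight) → pose (-0.8248, -5.7514, -0.1438)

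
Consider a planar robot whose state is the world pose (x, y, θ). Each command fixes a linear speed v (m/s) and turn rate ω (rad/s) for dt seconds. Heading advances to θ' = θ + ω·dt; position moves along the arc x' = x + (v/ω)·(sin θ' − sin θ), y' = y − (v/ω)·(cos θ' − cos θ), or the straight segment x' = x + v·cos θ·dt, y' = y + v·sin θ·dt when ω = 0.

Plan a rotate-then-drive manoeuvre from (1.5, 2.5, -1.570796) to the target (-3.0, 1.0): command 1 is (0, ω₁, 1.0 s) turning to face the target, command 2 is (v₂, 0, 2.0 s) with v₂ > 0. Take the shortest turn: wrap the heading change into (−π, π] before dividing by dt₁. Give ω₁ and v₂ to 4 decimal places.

heading to target = atan2(1−2.5, -3−1.5) = -2.8198
Δθ = wrap(-2.8198 − -1.5708) = -1.2490; ω₁ = Δθ/dt₁ = -1.2490
distance = √((-3−1.5)² + (1−2.5)²) = 4.7434; v₂ = distance/dt₂ = 2.3717

ω₁ = -1.2490, v₂ = 2.3717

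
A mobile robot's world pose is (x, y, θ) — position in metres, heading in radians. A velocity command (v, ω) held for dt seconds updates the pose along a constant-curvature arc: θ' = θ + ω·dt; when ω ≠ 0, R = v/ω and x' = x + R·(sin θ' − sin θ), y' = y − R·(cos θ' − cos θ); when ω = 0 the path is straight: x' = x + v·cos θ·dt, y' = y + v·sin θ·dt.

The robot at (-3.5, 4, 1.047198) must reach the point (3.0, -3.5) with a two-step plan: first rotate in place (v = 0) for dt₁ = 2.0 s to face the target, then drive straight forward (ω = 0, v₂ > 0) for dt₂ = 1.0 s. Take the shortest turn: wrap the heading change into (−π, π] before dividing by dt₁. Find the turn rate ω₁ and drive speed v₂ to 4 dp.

ω₁ = -0.9520, v₂ = 9.9247

heading to target = atan2(-3.5−4, 3−-3.5) = -0.8567
Δθ = wrap(-0.8567 − 1.0472) = -1.9039; ω₁ = Δθ/dt₁ = -0.9520
distance = √((3−-3.5)² + (-3.5−4)²) = 9.9247; v₂ = distance/dt₂ = 9.9247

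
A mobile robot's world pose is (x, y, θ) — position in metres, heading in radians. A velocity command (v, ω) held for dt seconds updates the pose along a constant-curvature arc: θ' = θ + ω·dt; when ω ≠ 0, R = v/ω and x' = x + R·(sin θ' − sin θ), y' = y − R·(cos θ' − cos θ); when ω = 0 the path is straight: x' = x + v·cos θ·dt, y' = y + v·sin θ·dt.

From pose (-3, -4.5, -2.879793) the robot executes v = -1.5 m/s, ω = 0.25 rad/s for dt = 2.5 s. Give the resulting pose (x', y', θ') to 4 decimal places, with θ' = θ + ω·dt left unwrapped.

(0.0974, -2.4958, -2.2548)

θ' = -2.8798 + 0.25·2.5 = -2.2548
R = v/ω = -1.5/0.25 = -6.0000
x' = -3 + -6.0000·(sin -2.2548 − sin -2.8798) = 0.0974
y' = -4.5 − -6.0000·(cos -2.2548 − cos -2.8798) = -2.4958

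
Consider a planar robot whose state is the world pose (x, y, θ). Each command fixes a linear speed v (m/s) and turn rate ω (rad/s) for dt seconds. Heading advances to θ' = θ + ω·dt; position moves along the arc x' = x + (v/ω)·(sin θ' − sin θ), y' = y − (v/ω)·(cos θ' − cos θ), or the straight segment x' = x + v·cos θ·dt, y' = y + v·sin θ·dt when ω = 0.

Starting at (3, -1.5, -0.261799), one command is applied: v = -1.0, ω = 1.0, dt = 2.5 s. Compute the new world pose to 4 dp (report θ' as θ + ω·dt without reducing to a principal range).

θ' = -0.2618 + 1.0·2.5 = 2.2382
R = v/ω = -1.0/1.0 = -1.0000
x' = 3 + -1.0000·(sin 2.2382 − sin -0.2618) = 1.9558
y' = -1.5 − -1.0000·(cos 2.2382 − cos -0.2618) = -3.0849

(1.9558, -3.0849, 2.2382)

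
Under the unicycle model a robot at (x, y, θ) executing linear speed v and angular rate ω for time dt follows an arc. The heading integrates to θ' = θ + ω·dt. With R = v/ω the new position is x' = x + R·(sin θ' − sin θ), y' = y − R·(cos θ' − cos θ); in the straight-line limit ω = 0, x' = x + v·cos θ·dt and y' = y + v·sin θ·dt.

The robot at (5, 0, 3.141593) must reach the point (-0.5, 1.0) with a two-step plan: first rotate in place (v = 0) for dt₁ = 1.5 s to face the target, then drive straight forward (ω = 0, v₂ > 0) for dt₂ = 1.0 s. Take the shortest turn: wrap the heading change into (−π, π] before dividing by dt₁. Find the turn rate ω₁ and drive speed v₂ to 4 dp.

ω₁ = -0.1199, v₂ = 5.5902

heading to target = atan2(1−0, -0.5−5) = 2.9617
Δθ = wrap(2.9617 − 3.1416) = -0.1799; ω₁ = Δθ/dt₁ = -0.1199
distance = √((-0.5−5)² + (1−0)²) = 5.5902; v₂ = distance/dt₂ = 5.5902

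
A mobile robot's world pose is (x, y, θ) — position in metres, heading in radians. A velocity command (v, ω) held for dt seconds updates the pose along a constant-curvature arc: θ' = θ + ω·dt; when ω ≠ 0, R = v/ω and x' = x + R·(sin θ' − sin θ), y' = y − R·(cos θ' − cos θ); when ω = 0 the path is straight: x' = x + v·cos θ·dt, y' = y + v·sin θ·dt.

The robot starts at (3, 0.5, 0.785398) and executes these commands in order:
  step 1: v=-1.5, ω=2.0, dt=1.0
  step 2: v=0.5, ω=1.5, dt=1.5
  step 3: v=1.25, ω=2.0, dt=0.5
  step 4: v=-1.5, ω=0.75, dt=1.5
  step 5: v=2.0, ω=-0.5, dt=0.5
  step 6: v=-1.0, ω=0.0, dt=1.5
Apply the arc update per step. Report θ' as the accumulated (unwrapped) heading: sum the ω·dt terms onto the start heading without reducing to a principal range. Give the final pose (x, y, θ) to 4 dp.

(0.7612, -2.4182, 6.9104)

step 1: θ'=2.7854 (R=-0.7500) → pose (3.2688, -0.7333, 2.7854)
step 2: θ'=5.0354 (R=0.3333) → pose (2.8365, -1.1515, 5.0354)
step 3: θ'=6.0354 (R=0.6250) → pose (3.2759, -1.5590, 6.0354)
step 4: θ'=7.1604 (R=-2.0000) → pose (1.2474, -2.2193, 7.1604)
step 5: θ'=6.9104 (R=-4.0000) → pose (1.9757, -1.5378, 6.9104)
step 6: θ'=6.9104 (straight) → pose (0.7612, -2.4182, 6.9104)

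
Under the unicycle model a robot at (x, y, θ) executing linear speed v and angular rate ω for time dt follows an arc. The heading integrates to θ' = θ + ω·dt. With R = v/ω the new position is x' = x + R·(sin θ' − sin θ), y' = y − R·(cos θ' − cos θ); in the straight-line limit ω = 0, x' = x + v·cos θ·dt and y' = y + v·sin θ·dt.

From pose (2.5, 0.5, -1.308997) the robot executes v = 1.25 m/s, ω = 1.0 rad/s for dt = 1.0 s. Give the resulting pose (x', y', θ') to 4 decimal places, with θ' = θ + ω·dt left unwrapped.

(3.3273, -0.3673, -0.3090)

θ' = -1.3090 + 1.0·1.0 = -0.3090
R = v/ω = 1.25/1.0 = 1.2500
x' = 2.5 + 1.2500·(sin -0.3090 − sin -1.3090) = 3.3273
y' = 0.5 − 1.2500·(cos -0.3090 − cos -1.3090) = -0.3673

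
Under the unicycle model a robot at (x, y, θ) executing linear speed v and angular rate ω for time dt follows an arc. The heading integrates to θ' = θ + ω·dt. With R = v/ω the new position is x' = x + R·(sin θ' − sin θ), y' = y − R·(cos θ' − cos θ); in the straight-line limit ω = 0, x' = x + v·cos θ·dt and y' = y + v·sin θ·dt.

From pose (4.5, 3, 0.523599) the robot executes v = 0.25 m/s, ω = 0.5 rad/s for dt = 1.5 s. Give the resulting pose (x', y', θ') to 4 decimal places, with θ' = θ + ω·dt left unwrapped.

(4.7281, 3.2866, 1.2736)

θ' = 0.5236 + 0.5·1.5 = 1.2736
R = v/ω = 0.25/0.5 = 0.5000
x' = 4.5 + 0.5000·(sin 1.2736 − sin 0.5236) = 4.7281
y' = 3 − 0.5000·(cos 1.2736 − cos 0.5236) = 3.2866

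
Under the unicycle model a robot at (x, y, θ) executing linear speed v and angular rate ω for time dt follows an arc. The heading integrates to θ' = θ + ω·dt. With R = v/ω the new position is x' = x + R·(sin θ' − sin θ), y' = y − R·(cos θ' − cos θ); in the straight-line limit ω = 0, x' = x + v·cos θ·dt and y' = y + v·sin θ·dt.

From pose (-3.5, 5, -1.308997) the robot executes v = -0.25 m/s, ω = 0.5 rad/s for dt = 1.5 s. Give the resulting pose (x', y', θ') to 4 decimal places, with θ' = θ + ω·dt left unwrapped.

(-3.7178, 5.2945, -0.5590)

θ' = -1.3090 + 0.5·1.5 = -0.5590
R = v/ω = -0.25/0.5 = -0.5000
x' = -3.5 + -0.5000·(sin -0.5590 − sin -1.3090) = -3.7178
y' = 5 − -0.5000·(cos -0.5590 − cos -1.3090) = 5.2945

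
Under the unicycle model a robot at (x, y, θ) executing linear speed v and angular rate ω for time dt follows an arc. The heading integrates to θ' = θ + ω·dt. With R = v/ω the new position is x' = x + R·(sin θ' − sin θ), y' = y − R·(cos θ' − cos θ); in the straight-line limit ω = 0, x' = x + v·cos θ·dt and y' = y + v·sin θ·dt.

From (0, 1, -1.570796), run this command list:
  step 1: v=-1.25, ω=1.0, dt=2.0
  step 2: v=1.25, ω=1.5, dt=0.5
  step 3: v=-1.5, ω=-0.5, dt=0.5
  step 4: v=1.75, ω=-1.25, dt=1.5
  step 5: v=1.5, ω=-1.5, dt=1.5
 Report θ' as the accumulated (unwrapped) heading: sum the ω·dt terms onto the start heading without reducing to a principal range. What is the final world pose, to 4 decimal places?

(-0.3244, 0.3235, -3.1958)

step 1: θ'=0.4292 (R=-1.2500) → pose (-1.7702, 2.1366, 0.4292)
step 2: θ'=1.1792 (R=0.8333) → pose (-1.3467, 2.5763, 1.1792)
step 3: θ'=0.9292 (R=3.0000) → pose (-1.7162, 1.9259, 0.9292)
step 4: θ'=-0.9458 (R=-1.4000) → pose (0.5408, 1.9072, -0.9458)
step 5: θ'=-3.1958 (R=-1.0000) → pose (-0.3244, 0.3235, -3.1958)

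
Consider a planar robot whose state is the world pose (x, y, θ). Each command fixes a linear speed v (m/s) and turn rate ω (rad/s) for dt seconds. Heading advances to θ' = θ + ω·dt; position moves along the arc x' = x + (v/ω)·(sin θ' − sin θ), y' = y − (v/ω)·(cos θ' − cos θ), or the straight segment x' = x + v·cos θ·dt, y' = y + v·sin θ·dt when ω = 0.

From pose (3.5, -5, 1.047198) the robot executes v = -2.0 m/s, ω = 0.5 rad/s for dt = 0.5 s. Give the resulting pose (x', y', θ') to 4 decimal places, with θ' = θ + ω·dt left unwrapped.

(3.1129, -5.9192, 1.2972)

θ' = 1.0472 + 0.5·0.5 = 1.2972
R = v/ω = -2.0/0.5 = -4.0000
x' = 3.5 + -4.0000·(sin 1.2972 − sin 1.0472) = 3.1129
y' = -5 − -4.0000·(cos 1.2972 − cos 1.0472) = -5.9192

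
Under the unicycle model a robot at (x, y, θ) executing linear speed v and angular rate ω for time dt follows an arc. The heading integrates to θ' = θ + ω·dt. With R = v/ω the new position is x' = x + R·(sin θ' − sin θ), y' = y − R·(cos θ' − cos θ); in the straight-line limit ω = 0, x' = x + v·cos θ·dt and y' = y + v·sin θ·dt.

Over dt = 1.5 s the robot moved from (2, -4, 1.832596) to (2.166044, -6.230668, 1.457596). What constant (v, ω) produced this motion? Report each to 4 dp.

v = -1.5000, ω = -0.2500

Δθ = 1.457596 − 1.832596 = -0.375000
ω = Δθ/dt = -0.375000/1.5 = -0.2500
R = −Δy/(cos θ' − cos θ) = 6.0000
v = R·ω = 6.0000·-0.2500 = -1.5000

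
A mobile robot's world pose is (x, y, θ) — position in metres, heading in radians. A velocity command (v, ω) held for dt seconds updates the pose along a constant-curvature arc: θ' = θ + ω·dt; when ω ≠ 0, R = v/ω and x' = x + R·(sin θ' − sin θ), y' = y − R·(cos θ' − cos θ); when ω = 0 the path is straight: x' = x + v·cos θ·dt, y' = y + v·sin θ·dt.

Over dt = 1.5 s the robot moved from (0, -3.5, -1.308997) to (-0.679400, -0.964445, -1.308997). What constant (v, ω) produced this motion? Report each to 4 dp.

Δθ = -1.308997 − -1.308997 = 0.000000
ω = Δθ/dt = 0.000000/1.5 = 0.0000
ω = 0 → v = (Δx·cos θ + Δy·sin θ)/dt = -1.7500

v = -1.7500, ω = 0.0000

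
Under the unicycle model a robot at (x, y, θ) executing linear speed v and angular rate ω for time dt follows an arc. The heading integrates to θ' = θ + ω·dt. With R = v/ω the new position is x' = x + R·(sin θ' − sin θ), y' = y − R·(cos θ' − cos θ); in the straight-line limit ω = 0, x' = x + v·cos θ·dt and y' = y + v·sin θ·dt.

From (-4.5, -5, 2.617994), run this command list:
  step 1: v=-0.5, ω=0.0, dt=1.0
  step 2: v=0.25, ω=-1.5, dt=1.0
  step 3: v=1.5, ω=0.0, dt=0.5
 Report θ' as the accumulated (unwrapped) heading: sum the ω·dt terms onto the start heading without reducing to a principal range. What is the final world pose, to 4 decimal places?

(-3.8054, -4.3583, 1.1180)

step 1: θ'=2.6180 (straight) → pose (-4.0670, -5.2500, 2.6180)
step 2: θ'=1.1180 (R=-0.1667) → pose (-4.1335, -5.0327, 1.1180)
step 3: θ'=1.1180 (straight) → pose (-3.8054, -4.3583, 1.1180)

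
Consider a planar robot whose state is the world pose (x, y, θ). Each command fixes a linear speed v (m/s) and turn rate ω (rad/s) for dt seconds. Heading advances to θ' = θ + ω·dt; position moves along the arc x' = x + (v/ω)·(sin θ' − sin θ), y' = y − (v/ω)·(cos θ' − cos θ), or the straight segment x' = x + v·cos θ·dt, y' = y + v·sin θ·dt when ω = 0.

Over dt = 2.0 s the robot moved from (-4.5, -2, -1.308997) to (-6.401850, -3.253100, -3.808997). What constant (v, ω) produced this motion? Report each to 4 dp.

v = 1.5000, ω = -1.2500

Δθ = -3.808997 − -1.308997 = -2.500000
ω = Δθ/dt = -2.500000/2.0 = -1.2500
R = Δx/(sin θ' − sin θ) = -1.2000
v = R·ω = -1.2000·-1.2500 = 1.5000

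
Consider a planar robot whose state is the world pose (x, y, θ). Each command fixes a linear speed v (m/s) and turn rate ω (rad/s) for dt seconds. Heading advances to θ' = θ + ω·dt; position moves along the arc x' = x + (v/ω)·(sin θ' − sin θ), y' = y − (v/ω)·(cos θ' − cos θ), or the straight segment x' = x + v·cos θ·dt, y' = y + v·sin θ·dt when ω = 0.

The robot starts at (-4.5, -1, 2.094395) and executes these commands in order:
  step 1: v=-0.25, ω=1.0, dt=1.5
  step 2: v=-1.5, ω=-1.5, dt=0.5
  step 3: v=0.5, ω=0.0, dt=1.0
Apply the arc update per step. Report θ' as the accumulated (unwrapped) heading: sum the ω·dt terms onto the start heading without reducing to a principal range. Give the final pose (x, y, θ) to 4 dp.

step 1: θ'=3.5944 (R=-0.2500) → pose (-4.1741, -1.0998, 3.5944)
step 2: θ'=2.8444 (R=1.0000) → pose (-3.4438, -1.0429, 2.8444)
step 3: θ'=2.8444 (straight) → pose (-3.9219, -0.8964, 2.8444)

(-3.9219, -0.8964, 2.8444)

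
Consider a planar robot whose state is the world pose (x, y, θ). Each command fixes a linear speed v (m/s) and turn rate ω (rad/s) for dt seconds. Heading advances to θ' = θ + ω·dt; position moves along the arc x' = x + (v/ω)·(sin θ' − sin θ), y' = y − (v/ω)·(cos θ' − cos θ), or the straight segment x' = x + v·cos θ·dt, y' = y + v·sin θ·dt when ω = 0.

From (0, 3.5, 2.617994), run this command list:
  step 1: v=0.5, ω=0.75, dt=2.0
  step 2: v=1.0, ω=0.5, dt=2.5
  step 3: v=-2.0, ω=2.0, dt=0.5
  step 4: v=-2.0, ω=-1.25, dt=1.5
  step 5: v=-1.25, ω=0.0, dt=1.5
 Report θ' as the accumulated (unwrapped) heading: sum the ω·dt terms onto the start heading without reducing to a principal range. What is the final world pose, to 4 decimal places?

step 1: θ'=4.1180 (R=0.6667) → pose (-0.8857, 3.2960, 4.1180)
step 2: θ'=5.3680 (R=2.0000) → pose (-0.8140, 0.9567, 5.3680)
step 3: θ'=6.3680 (R=-1.0000) → pose (-1.6914, 1.3435, 6.3680)
step 4: θ'=4.4930 (R=1.6000) → pose (-3.3886, 3.2859, 4.4930)
step 5: θ'=4.4930 (straight) → pose (-2.9805, 5.1160, 4.4930)

(-2.9805, 5.1160, 4.4930)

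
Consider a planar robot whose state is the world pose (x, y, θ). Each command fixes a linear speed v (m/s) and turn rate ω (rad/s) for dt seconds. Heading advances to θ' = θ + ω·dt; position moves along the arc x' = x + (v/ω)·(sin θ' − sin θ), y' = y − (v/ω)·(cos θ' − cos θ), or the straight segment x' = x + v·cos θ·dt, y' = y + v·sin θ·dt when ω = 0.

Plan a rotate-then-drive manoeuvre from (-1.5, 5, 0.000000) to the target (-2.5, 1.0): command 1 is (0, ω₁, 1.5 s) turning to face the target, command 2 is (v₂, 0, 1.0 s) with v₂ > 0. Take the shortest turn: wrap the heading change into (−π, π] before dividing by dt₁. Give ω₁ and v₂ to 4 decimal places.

ω₁ = -1.2105, v₂ = 4.1231

heading to target = atan2(1−5, -2.5−-1.5) = -1.8158
Δθ = wrap(-1.8158 − 0.0000) = -1.8158; ω₁ = Δθ/dt₁ = -1.2105
distance = √((-2.5−-1.5)² + (1−5)²) = 4.1231; v₂ = distance/dt₂ = 4.1231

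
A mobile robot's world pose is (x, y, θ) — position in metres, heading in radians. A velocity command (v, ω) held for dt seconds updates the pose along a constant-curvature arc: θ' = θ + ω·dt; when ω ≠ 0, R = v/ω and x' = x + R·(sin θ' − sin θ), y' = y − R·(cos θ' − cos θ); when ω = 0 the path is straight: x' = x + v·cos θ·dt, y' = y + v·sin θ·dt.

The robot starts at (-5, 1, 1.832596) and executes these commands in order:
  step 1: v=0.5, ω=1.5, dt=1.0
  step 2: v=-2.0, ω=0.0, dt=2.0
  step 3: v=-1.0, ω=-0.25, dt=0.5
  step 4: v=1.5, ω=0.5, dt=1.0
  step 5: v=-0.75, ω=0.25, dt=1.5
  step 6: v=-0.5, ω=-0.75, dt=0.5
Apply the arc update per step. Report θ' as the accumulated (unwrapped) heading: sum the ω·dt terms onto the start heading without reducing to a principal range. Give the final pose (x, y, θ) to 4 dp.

(-1.3765, 2.5384, 3.7076)

step 1: θ'=3.3326 (R=0.3333) → pose (-5.3853, 1.2410, 3.3326)
step 2: θ'=3.3326 (straight) → pose (-1.4580, 2.0004, 3.3326)
step 3: θ'=3.2076 (R=4.0000) → pose (-0.9624, 2.0644, 3.2076)
step 4: θ'=3.7076 (R=3.0000) → pose (-2.3734, 1.6031, 3.7076)
step 5: θ'=4.0826 (R=-3.0000) → pose (-1.5577, 2.3683, 4.0826)
step 6: θ'=3.7076 (R=0.6667) → pose (-1.3765, 2.5384, 3.7076)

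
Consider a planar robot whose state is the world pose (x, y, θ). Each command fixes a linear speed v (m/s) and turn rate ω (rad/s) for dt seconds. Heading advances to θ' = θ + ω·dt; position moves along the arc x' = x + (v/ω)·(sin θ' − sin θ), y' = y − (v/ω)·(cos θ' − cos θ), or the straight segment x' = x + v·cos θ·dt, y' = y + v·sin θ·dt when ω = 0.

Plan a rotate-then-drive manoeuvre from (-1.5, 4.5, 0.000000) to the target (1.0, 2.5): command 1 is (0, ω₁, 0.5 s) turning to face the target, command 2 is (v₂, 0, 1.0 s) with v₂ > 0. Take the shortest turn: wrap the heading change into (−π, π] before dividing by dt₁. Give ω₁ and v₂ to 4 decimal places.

heading to target = atan2(2.5−4.5, 1−-1.5) = -0.6747
Δθ = wrap(-0.6747 − 0.0000) = -0.6747; ω₁ = Δθ/dt₁ = -1.3495
distance = √((1−-1.5)² + (2.5−4.5)²) = 3.2016; v₂ = distance/dt₂ = 3.2016

ω₁ = -1.3495, v₂ = 3.2016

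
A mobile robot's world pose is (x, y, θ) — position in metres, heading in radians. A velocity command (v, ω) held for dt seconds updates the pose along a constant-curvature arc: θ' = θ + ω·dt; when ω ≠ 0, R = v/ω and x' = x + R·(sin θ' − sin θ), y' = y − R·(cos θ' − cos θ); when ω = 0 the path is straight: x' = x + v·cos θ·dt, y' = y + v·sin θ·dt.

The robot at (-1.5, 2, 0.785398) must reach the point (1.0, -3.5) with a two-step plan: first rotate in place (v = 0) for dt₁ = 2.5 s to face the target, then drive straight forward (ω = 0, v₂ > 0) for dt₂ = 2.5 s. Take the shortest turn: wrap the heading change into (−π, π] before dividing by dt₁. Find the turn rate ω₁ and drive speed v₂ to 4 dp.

ω₁ = -0.7718, v₂ = 2.4166

heading to target = atan2(-3.5−2, 1−-1.5) = -1.1442
Δθ = wrap(-1.1442 − 0.7854) = -1.9296; ω₁ = Δθ/dt₁ = -0.7718
distance = √((1−-1.5)² + (-3.5−2)²) = 6.0415; v₂ = distance/dt₂ = 2.4166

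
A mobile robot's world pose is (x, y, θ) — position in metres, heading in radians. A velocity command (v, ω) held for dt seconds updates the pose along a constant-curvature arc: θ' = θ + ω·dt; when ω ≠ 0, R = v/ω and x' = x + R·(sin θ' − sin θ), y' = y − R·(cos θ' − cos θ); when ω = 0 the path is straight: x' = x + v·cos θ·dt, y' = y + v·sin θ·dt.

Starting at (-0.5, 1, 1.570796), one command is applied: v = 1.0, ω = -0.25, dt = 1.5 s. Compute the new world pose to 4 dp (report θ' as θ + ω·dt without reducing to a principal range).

(-0.2220, 2.4651, 1.1958)

θ' = 1.5708 + -0.25·1.5 = 1.1958
R = v/ω = 1.0/-0.25 = -4.0000
x' = -0.5 + -4.0000·(sin 1.1958 − sin 1.5708) = -0.2220
y' = 1 − -4.0000·(cos 1.1958 − cos 1.5708) = 2.4651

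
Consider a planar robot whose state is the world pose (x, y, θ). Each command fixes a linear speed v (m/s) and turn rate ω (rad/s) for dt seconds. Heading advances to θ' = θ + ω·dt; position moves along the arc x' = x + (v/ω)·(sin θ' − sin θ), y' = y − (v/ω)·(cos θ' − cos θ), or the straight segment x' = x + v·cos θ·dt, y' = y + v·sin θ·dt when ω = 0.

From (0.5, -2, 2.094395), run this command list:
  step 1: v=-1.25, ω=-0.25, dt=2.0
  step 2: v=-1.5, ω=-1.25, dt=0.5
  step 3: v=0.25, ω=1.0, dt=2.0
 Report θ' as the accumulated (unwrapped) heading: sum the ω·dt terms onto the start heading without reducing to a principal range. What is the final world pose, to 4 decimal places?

step 1: θ'=1.5944 (R=5.0000) → pose (1.1685, -4.3820, 1.5944)
step 2: θ'=0.9694 (R=1.2000) → pose (0.9583, -5.0893, 0.9694)
step 3: θ'=2.9694 (R=0.2500) → pose (0.7950, -4.7015, 2.9694)

(0.7950, -4.7015, 2.9694)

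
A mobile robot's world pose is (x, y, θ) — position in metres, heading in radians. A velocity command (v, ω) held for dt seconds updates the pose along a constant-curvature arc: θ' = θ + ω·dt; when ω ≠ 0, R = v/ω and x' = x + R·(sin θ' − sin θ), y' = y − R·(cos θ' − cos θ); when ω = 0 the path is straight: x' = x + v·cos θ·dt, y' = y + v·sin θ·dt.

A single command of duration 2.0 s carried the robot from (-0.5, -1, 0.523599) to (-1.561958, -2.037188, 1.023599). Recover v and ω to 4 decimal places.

v = -0.7500, ω = 0.2500

Δθ = 1.023599 − 0.523599 = 0.500000
ω = Δθ/dt = 0.500000/2.0 = 0.2500
R = Δx/(sin θ' − sin θ) = -3.0000
v = R·ω = -3.0000·0.2500 = -0.7500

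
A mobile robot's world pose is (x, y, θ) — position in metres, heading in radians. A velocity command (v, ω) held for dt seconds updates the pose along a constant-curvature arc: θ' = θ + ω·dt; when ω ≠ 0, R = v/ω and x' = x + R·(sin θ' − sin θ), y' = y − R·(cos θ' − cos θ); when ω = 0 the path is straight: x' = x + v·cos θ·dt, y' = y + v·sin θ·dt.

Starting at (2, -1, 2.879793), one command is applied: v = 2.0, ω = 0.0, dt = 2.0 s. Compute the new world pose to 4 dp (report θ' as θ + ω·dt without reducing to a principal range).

θ' = 2.8798 + 0.0·2.0 = 2.8798
ω = 0 → straight: x' = 2 + 2.0·cos(2.8798)·2.0 = -1.8637
y' = -1 + 2.0·sin(2.8798)·2.0 = 0.0353

(-1.8637, 0.0353, 2.8798)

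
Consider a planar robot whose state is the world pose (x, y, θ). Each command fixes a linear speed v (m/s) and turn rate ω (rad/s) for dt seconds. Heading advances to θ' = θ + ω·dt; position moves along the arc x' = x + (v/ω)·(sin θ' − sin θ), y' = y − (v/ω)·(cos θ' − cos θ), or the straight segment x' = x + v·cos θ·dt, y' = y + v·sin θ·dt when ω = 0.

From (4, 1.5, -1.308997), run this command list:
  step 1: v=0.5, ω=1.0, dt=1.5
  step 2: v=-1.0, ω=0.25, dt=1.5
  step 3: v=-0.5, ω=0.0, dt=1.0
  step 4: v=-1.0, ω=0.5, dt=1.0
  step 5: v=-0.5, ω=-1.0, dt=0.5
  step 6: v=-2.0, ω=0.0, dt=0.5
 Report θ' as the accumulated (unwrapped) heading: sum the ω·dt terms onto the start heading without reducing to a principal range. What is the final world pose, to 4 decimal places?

step 1: θ'=0.1910 (R=0.5000) → pose (4.5779, 1.1385, 0.1910)
step 2: θ'=0.5660 (R=-4.0000) → pose (3.1922, 0.5874, 0.5660)
step 3: θ'=0.5660 (straight) → pose (2.7702, 0.3193, 0.5660)
step 4: θ'=1.0660 (R=-2.0000) → pose (2.0922, -0.4015, 1.0660)
step 5: θ'=0.5660 (R=0.5000) → pose (1.9227, -0.5817, 0.5660)
step 6: θ'=0.5660 (straight) → pose (1.0786, -1.1180, 0.5660)

(1.0786, -1.1180, 0.5660)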